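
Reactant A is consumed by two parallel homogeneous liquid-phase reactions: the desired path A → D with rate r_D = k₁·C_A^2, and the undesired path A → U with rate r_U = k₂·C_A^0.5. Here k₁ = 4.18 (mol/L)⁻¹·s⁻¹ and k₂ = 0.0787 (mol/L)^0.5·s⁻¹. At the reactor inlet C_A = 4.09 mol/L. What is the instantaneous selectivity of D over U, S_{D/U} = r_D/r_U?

S_{D/U} = r_D/r_U = (k₁·C_A^2)/(k₂·C_A^0.5) = (k₁/k₂)·C_A^1.5.
= (4.18×4.090^2) / (0.0787×4.090^0.5) = 69.92/0.1592 = 439.
Since the desired path is higher order in A, keeping C_A high (PFR or concentrated feed) favours D.

439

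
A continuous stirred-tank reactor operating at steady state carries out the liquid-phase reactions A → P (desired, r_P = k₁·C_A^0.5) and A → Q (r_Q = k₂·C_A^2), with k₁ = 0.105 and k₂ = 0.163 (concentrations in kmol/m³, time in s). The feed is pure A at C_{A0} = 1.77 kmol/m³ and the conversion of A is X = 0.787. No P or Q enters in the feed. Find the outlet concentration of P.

Exit C_A = C_{A0}(1−X) = 1.77×0.213 = 0.3770 kmol/m³.
In a CSTR the entire volume is at exit conditions, so r_P = 0.105×0.3770^0.5 = 0.06447 and r_Q = 0.163×0.3770^2 = 0.02317.
Fraction of consumed A going to P: r_P/(r_P+r_Q) = 0.7356.
C_P = 0.7356·C_{A0}·X = 0.7356×1.77×0.787 = 1.02 kmol/m³.

1.02 kmol/m³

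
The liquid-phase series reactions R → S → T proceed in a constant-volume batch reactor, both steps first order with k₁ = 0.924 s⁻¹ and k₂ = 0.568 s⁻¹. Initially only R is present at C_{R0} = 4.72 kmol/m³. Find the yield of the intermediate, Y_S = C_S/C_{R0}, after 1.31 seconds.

Solving the coupled first-order balances gives C_S(t) = [k₁/(k₂−k₁)]·C_{R0}·(e^(−k₁t) − e^(−k₂t)).
e^(−k₁t) = e^(−0.924×1.31) = e^(−1.210) = 0.2981; e^(−k₂t) = e^(−0.7441) = 0.4752.
C_S = 0.924×4.72/(0.568−0.924) × (0.2981−0.4752) = (-12.25)×(-0.1771) = 2.170 kmol/m³.
Y_S = C_S/C_{R0} = 2.170/4.72 = 0.460.

0.460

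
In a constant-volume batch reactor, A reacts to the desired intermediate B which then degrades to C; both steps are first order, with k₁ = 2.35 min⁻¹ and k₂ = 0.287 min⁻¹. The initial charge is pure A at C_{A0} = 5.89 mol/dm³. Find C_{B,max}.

4.40 mol/dm³

Evaluating C_B at t_opt = ln(k₂/k₁)/(k₂−k₁) gives C_{B,max}/C_{A0} = (k₁/k₂)^[k₂/(k₂−k₁)].
= (2.35/0.287)^(0.287/(0.287−2.35)) = (8.188)^(-0.1391) = 0.7464.
C_{B,max} = 0.7464×5.89 = 4.40 mol/dm³.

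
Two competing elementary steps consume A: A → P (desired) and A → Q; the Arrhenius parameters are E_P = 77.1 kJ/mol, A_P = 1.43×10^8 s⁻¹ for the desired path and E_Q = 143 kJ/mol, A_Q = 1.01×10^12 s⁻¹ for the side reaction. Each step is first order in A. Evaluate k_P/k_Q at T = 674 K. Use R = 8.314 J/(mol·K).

With equal orders, S_{P/Q} = k_P/k_Q = (A_P/A_Q)·exp[(E_Q−E_P)/(RT)].
(E_Q−E_P)/(RT) = (143−77.1)×10³/(8.314×674) = 65900/5604 = 11.76.
k_P/k_Q = (1.43×10^8/1.01×10^12)·exp(11.76) = 1.416×10^-4 × 1.281×10^5 = 18.1.
Since E_P < E_Q, lowering the temperature improves selectivity toward P.

18.1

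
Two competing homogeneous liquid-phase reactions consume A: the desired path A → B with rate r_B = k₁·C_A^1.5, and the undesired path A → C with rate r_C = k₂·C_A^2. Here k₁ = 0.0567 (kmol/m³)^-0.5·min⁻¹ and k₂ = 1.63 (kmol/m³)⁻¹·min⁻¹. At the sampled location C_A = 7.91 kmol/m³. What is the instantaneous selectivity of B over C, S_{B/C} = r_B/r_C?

S_{B/C} = r_B/r_C = (k₁·C_A^1.5)/(k₂·C_A^2) = (k₁/k₂)·C_A^-0.5.
= (0.0567×7.910^1.5) / (1.63×7.910^2) = 1.261/102.0 = 0.0124.
The undesired path is higher order in A, so low C_A (CSTR or dilute feed) favours B.

0.0124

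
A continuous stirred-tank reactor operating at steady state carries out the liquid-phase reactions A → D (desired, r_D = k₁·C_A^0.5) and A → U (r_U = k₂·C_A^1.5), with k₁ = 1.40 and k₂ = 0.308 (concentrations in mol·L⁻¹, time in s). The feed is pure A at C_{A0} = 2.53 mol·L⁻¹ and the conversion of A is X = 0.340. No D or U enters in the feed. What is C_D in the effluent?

Exit C_A = C_{A0}(1−X) = 2.53×0.660 = 1.670 mol·L⁻¹.
In a CSTR the entire volume is at exit conditions, so r_D = 1.40×1.670^0.5 = 1.809 and r_U = 0.308×1.670^1.5 = 0.6646.
Fraction of consumed A going to D: r_D/(r_D+r_U) = 0.7313.
C_D = 0.7313·C_{A0}·X = 0.7313×2.53×0.340 = 0.629 mol·L⁻¹.

0.629 mol·L⁻¹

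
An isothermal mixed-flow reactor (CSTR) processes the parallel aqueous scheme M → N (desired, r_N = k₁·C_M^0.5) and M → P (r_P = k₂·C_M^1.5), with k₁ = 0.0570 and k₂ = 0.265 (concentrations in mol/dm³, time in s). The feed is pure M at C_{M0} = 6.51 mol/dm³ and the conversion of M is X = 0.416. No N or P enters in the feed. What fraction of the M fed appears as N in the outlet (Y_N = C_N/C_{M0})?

0.0223

Exit C_M = C_{M0}(1−X) = 6.51×0.584 = 3.802 mol/dm³.
A CSTR operates uniformly at the exit composition, giving r_N = 0.1111 and r_P = 1.964 (each k·C_M^n at C_M = 3.802).
Fraction of consumed M going to N: r_N/(r_N+r_P) = 0.05355.
C_N = 0.05355·C_{M0}·X = 0.05355×6.51×0.416 = 0.145 mol/dm³; Y_N = C_N/C_{M0} = 0.0223.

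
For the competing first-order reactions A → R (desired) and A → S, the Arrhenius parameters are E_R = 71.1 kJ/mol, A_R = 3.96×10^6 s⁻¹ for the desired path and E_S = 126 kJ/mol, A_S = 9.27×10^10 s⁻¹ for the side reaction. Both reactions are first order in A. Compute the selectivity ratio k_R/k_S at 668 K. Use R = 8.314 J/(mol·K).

k_R/k_S = (A_R/A_S)·exp[−(E_R−E_S)/(RT)] = (A_R/A_S)·exp[(E_S−E_R)/(RT)].
(E_S−E_R)/(RT) = (126−71.1)×10³/(8.314×668) = 54900/5554 = 9.885.
k_R/k_S = (3.96×10^6/9.27×10^10)·exp(9.885) = 4.272×10^-5 × 19638 = 0.839.
Since E_R < E_S, lowering the temperature improves selectivity toward R.

0.839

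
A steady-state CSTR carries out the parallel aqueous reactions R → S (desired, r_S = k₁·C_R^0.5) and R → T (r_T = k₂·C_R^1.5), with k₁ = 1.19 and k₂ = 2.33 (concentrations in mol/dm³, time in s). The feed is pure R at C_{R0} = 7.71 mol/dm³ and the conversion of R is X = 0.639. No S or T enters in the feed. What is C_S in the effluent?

0.764 mol/dm³

Exit C_R = C_{R0}(1−X) = 7.71×0.361 = 2.783 mol/dm³.
Rates in a CSTR are evaluated at the outlet concentration: r_S = 1.19×2.783^0.5 = 1.985, r_T = 2.33×2.783^1.5 = 10.82.
Fraction of consumed R going to S: r_S/(r_S+r_T) = 0.1550.
C_S = 0.1550·C_{R0}·X = 0.1550×7.71×0.639 = 0.764 mol/dm³.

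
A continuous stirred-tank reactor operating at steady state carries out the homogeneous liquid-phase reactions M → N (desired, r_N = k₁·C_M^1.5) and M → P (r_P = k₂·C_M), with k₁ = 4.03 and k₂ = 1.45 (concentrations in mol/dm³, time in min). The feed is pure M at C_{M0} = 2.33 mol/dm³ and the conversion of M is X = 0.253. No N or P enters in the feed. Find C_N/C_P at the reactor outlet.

3.67

Exit C_M = C_{M0}(1−X) = 2.33×0.747 = 1.741 mol/dm³.
A CSTR operates uniformly at the exit composition, giving r_N = 9.254 and r_P = 2.524 (each k·C_M^n at C_M = 1.741).
Overall selectivity = C_N/C_P = r_Nτ/(r_Pτ) = r_N/r_P = 3.67.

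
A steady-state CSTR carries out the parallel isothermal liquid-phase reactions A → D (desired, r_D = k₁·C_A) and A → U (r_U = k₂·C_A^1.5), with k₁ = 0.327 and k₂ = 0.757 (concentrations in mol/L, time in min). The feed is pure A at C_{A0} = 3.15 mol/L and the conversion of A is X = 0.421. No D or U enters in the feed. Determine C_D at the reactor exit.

Exit C_A = C_{A0}(1−X) = 3.15×0.579 = 1.824 mol/L.
A CSTR operates uniformly at the exit composition, giving r_D = 0.5964 and r_U = 1.865 (each k·C_A^n at C_A = 1.824).
Fraction of consumed A going to D: r_D/(r_D+r_U) = 0.2423.
C_D = 0.2423·C_{A0}·X = 0.2423×3.15×0.421 = 0.321 mol/L.

0.321 mol/L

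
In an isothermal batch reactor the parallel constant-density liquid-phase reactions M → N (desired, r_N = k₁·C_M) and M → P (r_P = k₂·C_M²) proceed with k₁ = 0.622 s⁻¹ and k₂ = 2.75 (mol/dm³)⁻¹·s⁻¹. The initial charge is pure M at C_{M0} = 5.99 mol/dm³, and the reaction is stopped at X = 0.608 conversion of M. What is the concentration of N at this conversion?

C_M = C_{M0}(1−X) = 2.348 mol/dm³.
Along a PFR/batch, dC_N/dC_M = −r_N/(r_N+r_P) = −k₁/(k₁+k₂·C_M).
Integrating from C_{M0} to C_M: C_N = (0.622/2.75)·ln[(0.622+2.75·5.99)/(0.622+2.75·2.35)] = 0.2262·ln(17.09/7.079) = 0.1994 mol/dm³.

0.199 mol/dm³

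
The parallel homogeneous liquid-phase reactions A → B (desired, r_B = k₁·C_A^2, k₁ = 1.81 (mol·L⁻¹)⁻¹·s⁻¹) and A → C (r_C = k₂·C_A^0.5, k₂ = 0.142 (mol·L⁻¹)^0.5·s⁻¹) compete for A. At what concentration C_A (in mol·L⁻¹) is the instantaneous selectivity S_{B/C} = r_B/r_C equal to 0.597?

0.130 mol·L⁻¹

S_{B/C} = (k₁/k₂)·C_A^1.5 ⇒ C_A = (S·k₂/k₁)^(1/1.5).
= (0.597×0.142/1.81)^(0.6667) = (0.04684)^(0.6667) = 0.130 mol·L⁻¹.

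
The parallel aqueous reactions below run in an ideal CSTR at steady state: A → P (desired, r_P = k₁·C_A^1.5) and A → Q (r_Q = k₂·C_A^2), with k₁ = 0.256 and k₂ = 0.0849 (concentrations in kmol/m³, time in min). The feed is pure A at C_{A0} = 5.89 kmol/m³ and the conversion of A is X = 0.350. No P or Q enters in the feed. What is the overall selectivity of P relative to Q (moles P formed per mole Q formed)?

1.54

Exit C_A = C_{A0}(1−X) = 5.89×0.650 = 3.829 kmol/m³.
Rates in a CSTR are evaluated at the outlet concentration: r_P = 0.256×3.829^1.5 = 1.918, r_Q = 0.0849×3.829^2 = 1.244.
Overall selectivity = C_P/C_Q = r_Pτ/(r_Qτ) = r_P/r_Q = 1.54.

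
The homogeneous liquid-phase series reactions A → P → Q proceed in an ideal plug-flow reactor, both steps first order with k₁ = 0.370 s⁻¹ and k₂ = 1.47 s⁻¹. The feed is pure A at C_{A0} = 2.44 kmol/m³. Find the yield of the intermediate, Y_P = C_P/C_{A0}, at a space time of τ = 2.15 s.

0.138

The intermediate concentration in a first-order A→B→C sequence is C_P = k₁C_{A0}(e^(−k₁τ) − e^(−k₂τ))/(k₂−k₁).
e^(−k₁τ) = e^(−0.370×2.15) = e^(−0.7955) = 0.4514; e^(−k₂τ) = e^(−3.160) = 0.04240.
C_P = 0.370×2.44/(1.47−0.370) × (0.4514−0.04240) = 0.8207×0.4090 = 0.3356 kmol/m³.
Y_P = C_P/C_{A0} = 0.3356/2.44 = 0.138.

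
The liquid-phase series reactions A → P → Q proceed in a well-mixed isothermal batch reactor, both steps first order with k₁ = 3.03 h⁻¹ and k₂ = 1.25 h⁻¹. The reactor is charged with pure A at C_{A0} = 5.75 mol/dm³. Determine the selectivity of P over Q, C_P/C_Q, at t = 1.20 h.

For first-order series with pure A initially, C_P(t) = k₁C_{A0}/(k₂−k₁)·(e^(−k₁t) − e^(−k₂t)).
e^(−k₁t) = e^(−3.03×1.20) = e^(−3.636) = 0.02636; e^(−k₂t) = e^(−1.500) = 0.2231.
C_P = 3.03×5.75/(1.25−3.03) × (0.02636−0.2231) = (-9.788)×(-0.1968) = 1.926 mol/dm³.
C_A = C_{A0}e^(−k₁t) = 0.1516 mol/dm³, so C_Q = C_{A0}−C_A−C_P = 3.672 mol/dm³; C_P/C_Q = 0.524.

0.524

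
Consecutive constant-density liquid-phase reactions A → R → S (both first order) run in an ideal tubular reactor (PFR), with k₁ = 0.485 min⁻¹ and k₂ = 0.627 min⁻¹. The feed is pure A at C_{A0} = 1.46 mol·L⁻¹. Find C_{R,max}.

0.470 mol·L⁻¹

For a first-order series the maximum intermediate yield is C_{R,max}/C_{A0} = (k₁/k₂)^[k₂/(k₂−k₁)].
= (0.485/0.627)^(0.627/(0.627−0.485)) = (0.7735)^(4.415) = 0.3218.
C_{R,max} = 0.3218×1.46 = 0.470 mol·L⁻¹.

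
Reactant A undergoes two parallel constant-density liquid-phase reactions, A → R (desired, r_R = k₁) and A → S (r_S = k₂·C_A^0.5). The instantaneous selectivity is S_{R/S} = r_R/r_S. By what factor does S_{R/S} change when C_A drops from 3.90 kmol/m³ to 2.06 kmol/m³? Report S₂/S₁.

S_{R/S} = (k₁/k₂)·C_A^-0.5, so S₂/S₁ = (C_{A,2}/C_{A,1})^-0.5.
= (2.06/3.90)^(-0.5) = (0.5282)^(-0.5) = 1.38.

1.38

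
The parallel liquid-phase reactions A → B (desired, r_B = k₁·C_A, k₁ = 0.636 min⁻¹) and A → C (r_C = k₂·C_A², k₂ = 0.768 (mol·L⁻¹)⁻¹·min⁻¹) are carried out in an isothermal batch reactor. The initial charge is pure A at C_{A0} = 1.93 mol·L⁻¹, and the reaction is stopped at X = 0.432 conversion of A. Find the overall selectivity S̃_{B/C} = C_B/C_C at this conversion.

0.556

C_A = C_{A0}(1−X) = 1.096 mol·L⁻¹.
Along a PFR/batch, dC_B/dC_A = −r_B/(r_B+r_C) = −k₁/(k₁+k₂·C_A).
Integrating from C_{A0} to C_A: C_B = (0.636/0.768)·ln[(0.636+0.768·1.93)/(0.636+0.768·1.10)] = 0.8281·ln(2.118/1.478) = 0.2981 mol·L⁻¹.
C_C = (C_{A0}−C_A)−C_B = 0.5357 mol·L⁻¹; S̃_{B/C} = 0.2981/0.5357 = 0.556.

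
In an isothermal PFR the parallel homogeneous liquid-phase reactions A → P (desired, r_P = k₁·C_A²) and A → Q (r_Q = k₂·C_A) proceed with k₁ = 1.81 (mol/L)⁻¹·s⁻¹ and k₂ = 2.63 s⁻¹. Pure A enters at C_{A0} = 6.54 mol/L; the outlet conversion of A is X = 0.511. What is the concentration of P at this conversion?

2.56 mol/L

C_A = C_{A0}(1−X) = 3.198 mol/L.
Along a PFR/batch, dC_Q/dC_A = −r_Q/(r_P+r_Q) = −k₂/(k₂+k₁·C_A).
Integrating from C_{A0} to C_A: C_Q = (2.63/1.81)·ln[(2.63+1.81·6.54)/(2.63+1.81·3.20)] = 1.453·ln(14.47/8.418) = 0.7868 mol/L.
Then C_P = (C_{A0}−C_A) − C_Q = 3.342 − 0.7868 = 2.555 mol/L.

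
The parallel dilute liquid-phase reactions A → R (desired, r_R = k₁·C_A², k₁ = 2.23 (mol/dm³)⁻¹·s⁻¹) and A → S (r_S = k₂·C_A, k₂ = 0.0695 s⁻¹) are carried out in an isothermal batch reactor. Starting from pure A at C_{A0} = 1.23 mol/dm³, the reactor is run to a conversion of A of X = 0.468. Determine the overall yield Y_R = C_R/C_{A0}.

C_A = C_{A0}(1−X) = 0.6544 mol/dm³.
Along a PFR/batch, dC_S/dC_A = −r_S/(r_R+r_S) = −k₂/(k₂+k₁·C_A).
Integrating from C_{A0} to C_A: C_S = (0.0695/2.23)·ln[(0.0695+2.23·1.23)/(0.0695+2.23·0.654)] = 0.03117·ln(2.812/1.529) = 0.01900 mol/dm³.
Then C_R = (C_{A0}−C_A) − C_S = 0.5756 − 0.01900 = 0.5566 mol/dm³.
Y_R = C_R/C_{A0} = 0.5566/1.23 = 0.453.

0.453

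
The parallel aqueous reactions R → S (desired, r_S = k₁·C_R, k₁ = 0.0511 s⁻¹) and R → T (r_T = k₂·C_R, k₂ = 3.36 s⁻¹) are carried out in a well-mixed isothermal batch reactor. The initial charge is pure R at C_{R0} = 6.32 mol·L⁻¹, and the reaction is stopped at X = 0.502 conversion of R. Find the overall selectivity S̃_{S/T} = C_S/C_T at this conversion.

0.0152

C_R = C_{R0}(1−X) = 3.147 mol·L⁻¹.
Both paths are first order in R, so the instantaneous fraction to S is constant: dC_S/d(−C_R) = k₁/(k₁+k₂) = 0.01498.
C_S = 0.01498·(C_{R0}−C_R) = 0.01498×3.173 = 0.0475 mol·L⁻¹.
C_T = (C_{R0}−C_R)−C_S = 3.125 mol·L⁻¹; S̃_{S/T} = 0.04753/3.125 = 0.0152.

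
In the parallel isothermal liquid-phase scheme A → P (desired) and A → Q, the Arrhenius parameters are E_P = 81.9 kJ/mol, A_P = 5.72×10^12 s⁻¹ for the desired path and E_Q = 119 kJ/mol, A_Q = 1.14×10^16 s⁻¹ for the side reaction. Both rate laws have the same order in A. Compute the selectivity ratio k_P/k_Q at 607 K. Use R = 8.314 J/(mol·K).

0.782

k_P/k_Q = (A_P/A_Q)·exp[−(E_P−E_Q)/(RT)] = (A_P/A_Q)·exp[(E_Q−E_P)/(RT)].
(E_Q−E_P)/(RT) = (119−81.9)×10³/(8.314×607) = 37100/5047 = 7.351.
k_P/k_Q = (5.72×10^12/1.14×10^16)·exp(7.351) = 5.018×10^-4 × 1559 = 0.782.
Since E_P < E_Q, lowering the temperature improves selectivity toward P.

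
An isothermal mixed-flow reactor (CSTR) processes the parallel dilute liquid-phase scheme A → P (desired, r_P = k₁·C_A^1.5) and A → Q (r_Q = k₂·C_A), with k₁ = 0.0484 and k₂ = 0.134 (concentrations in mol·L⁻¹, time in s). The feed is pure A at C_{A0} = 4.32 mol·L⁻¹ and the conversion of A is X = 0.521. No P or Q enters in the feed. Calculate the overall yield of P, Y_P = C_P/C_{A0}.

0.178

Exit C_A = C_{A0}(1−X) = 4.32×0.479 = 2.069 mol·L⁻¹.
A CSTR operates uniformly at the exit composition, giving r_P = 0.1441 and r_Q = 0.2773 (each k·C_A^n at C_A = 2.069).
Fraction of consumed A going to P: r_P/(r_P+r_Q) = 0.3419.
C_P = 0.3419·C_{A0}·X = 0.3419×4.32×0.521 = 0.770 mol·L⁻¹; Y_P = C_P/C_{A0} = 0.178.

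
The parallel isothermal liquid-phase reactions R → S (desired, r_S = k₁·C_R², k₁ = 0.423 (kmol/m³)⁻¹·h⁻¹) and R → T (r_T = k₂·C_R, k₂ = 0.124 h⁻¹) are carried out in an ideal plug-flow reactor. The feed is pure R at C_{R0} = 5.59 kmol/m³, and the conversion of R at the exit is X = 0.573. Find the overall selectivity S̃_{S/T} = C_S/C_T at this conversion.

C_R = C_{R0}(1−X) = 2.387 kmol/m³.
Along a PFR/batch, dC_T/dC_R = −r_T/(r_S+r_T) = −k₂/(k₂+k₁·C_R).
Integrating from C_{R0} to C_R: C_T = (0.124/0.423)·ln[(0.124+0.423·5.59)/(0.124+0.423·2.39)] = 0.2931·ln(2.489/1.134) = 0.2305 kmol/m³.
Then C_S = (C_{R0}−C_R) − C_T = 3.203 − 0.2305 = 2.973 kmol/m³.
S̃_{S/T} = C_S/C_T = 2.973/0.2305 = 12.9.

12.9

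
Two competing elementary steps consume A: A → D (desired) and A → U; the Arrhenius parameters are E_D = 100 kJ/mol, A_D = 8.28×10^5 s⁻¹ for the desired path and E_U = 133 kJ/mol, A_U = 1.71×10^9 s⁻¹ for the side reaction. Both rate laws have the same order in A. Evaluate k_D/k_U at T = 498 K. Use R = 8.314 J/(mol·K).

1.40

Since both paths have the same order in A, the concentration cancels and S_{D/U} = k_D/k_U = (A_D/A_U)·exp[(E_U−E_D)/(RT)].
(E_U−E_D)/(RT) = (133−100)×10³/(8.314×498) = 33000/4140 = 7.970.
k_D/k_U = (8.28×10^5/1.71×10^9)·exp(7.970) = 4.842×10^-4 × 2894 = 1.40.
Since E_D < E_U, lowering the temperature improves selectivity toward D.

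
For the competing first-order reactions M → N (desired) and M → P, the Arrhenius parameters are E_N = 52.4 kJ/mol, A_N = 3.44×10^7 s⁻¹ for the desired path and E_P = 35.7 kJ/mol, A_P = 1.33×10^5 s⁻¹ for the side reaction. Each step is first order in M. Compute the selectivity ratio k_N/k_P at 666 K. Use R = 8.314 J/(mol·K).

12.7

Since both paths have the same order in M, the concentration cancels and S_{N/P} = k_N/k_P = (A_N/A_P)·exp[(E_P−E_N)/(RT)].
(E_P−E_N)/(RT) = (35.7−52.4)×10³/(8.314×666) = -16700/5537 = -3.016.
k_N/k_P = (3.44×10^7/1.33×10^5)·exp(-3.016) = 258.6 × 0.04900 = 12.7.
Since E_N > E_P, raising the temperature improves selectivity toward N.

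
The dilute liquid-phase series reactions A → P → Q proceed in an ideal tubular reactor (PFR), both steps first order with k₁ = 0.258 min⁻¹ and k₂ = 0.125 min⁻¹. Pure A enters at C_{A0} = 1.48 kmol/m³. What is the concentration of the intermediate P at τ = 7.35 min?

For first-order series with pure A initially, C_P(τ) = k₁C_{A0}/(k₂−k₁)·(e^(−k₁τ) − e^(−k₂τ)).
e^(−k₁τ) = e^(−0.258×7.35) = e^(−1.896) = 0.1501; e^(−k₂τ) = e^(−0.9187) = 0.3990.
C_P = 0.258×1.48/(0.125−0.258) × (0.1501−0.3990) = (-2.871)×(-0.2489) = 0.7146 kmol/m³.

0.715 kmol/m³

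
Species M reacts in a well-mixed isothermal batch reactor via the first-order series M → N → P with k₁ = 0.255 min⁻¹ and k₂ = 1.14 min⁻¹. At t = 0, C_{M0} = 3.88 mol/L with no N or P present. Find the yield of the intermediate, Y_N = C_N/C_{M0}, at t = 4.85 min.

0.0825

For first-order series with pure M initially, C_N(t) = k₁C_{M0}/(k₂−k₁)·(e^(−k₁t) − e^(−k₂t)).
e^(−k₁t) = e^(−0.255×4.85) = e^(−1.237) = 0.2903; e^(−k₂t) = e^(−5.529) = 0.003970.
C_N = 0.255×3.88/(1.14−0.255) × (0.2903−0.003970) = 1.118×0.2864 = 0.3201 mol/L.
Y_N = C_N/C_{M0} = 0.3201/3.88 = 0.0825.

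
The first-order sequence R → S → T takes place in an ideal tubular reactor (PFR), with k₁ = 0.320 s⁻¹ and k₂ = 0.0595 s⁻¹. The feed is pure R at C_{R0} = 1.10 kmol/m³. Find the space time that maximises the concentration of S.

The intermediate peaks when r₁ = r₂, i.e. k₁e^(−k₁τ) = k₂e^(−k₂τ), giving τ_opt = ln(k₂/k₁)/(k₂−k₁).
= ln(0.0595/0.320)/(0.0595−0.320) = ln(0.1859)/-0.2605 = -1.682/-0.2605 = 6.46 s.

6.46 s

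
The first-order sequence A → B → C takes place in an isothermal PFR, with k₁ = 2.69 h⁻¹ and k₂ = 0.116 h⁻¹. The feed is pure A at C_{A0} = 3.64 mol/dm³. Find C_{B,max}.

3.16 mol/dm³

At the optimum, C_{B,max}/C_{A0} = (k₁/k₂)^[k₂/(k₂−k₁)].
= (2.69/0.116)^(0.116/(0.116−2.69)) = (23.19)^(-0.04507) = 0.8679.
C_{B,max} = 0.8679×3.64 = 3.16 mol/dm³.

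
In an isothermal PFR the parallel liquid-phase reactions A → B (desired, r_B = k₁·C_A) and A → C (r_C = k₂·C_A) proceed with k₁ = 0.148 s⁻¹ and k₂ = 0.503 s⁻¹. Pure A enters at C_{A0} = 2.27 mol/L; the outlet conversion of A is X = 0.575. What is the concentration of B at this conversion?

C_A = C_{A0}(1−X) = 0.9648 mol/L.
Both paths are first order in A, so the instantaneous fraction to B is constant: dC_B/d(−C_A) = k₁/(k₁+k₂) = 0.2273.
C_B = 0.2273·(C_{A0}−C_A) = 0.2273×1.305 = 0.297 mol/L.

0.297 mol/L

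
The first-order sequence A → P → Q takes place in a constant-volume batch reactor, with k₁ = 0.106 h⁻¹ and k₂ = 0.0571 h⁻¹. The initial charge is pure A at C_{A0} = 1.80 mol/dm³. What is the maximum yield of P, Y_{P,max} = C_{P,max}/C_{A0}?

0.486

For a first-order series the maximum intermediate yield is C_{P,max}/C_{A0} = (k₁/k₂)^[k₂/(k₂−k₁)].
= (0.106/0.0571)^(0.0571/(0.0571−0.106)) = (1.856)^(-1.168) = 0.4856.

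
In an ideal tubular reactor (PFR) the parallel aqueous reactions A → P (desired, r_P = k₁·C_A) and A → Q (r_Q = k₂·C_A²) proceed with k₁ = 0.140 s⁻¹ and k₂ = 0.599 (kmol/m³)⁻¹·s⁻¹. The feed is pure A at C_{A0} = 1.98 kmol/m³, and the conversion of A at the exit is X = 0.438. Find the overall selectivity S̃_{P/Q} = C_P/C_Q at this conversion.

C_A = C_{A0}(1−X) = 1.113 kmol/m³.
Along a PFR/batch, dC_P/dC_A = −r_P/(r_P+r_Q) = −k₁/(k₁+k₂·C_A).
Integrating from C_{A0} to C_A: C_P = (0.140/0.599)·ln[(0.140+0.599·1.98)/(0.140+0.599·1.11)] = 0.2337·ln(1.326/0.8065) = 0.1162 kmol/m³.
C_Q = (C_{A0}−C_A)−C_P = 0.7510 kmol/m³; S̃_{P/Q} = 0.1162/0.7510 = 0.155.

0.155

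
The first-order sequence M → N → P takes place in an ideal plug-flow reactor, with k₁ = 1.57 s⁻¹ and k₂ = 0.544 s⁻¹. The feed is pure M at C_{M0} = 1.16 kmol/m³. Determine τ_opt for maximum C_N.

1.03 s

Setting dC_N/dτ = 0 gives τ_opt = ln(k₂/k₁)/(k₂−k₁).
= ln(0.544/1.57)/(0.544−1.57) = ln(0.3465)/-1.026 = -1.060/-1.026 = 1.03 s.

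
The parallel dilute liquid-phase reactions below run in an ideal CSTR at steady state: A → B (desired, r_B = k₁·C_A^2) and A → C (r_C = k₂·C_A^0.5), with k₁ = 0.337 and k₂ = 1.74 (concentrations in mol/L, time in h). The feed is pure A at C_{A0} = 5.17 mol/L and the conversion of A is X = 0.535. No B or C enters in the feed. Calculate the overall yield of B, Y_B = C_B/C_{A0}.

0.224

Exit C_A = C_{A0}(1−X) = 5.17×0.465 = 2.404 mol/L.
In a CSTR the entire volume is at exit conditions, so r_B = 0.337×2.404^2 = 1.948 and r_C = 1.74×2.404^0.5 = 2.698.
Fraction of consumed A going to B: r_B/(r_B+r_C) = 0.4193.
C_B = 0.4193·C_{A0}·X = 0.4193×5.17×0.535 = 1.16 mol/L; Y_B = C_B/C_{A0} = 0.224.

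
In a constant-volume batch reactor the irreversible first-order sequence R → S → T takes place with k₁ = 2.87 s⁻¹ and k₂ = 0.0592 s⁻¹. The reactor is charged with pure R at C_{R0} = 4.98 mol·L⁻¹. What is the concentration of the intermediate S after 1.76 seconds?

Solving the coupled first-order balances gives C_S(t) = [k₁/(k₂−k₁)]·C_{R0}·(e^(−k₁t) − e^(−k₂t)).
e^(−k₁t) = e^(−2.87×1.76) = e^(−5.051) = 0.006402; e^(−k₂t) = e^(−0.1042) = 0.9011.
C_S = 2.87×4.98/(0.0592−2.87) × (0.006402−0.9011) = (-5.085)×(-0.8947) = 4.549 mol·L⁻¹.

4.55 mol·L⁻¹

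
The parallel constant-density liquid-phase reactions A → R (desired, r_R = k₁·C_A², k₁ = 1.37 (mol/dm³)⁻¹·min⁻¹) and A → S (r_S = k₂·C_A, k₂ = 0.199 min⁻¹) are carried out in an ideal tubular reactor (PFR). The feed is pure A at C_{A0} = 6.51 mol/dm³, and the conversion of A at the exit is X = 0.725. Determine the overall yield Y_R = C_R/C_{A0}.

0.697

C_A = C_{A0}(1−X) = 1.790 mol/dm³.
Along a PFR/batch, dC_S/dC_A = −r_S/(r_R+r_S) = −k₂/(k₂+k₁·C_A).
Integrating from C_{A0} to C_A: C_S = (0.199/1.37)·ln[(0.199+1.37·6.51)/(0.199+1.37·1.79)] = 0.1453·ln(9.118/2.652) = 0.1794 mol/dm³.
Then C_R = (C_{A0}−C_A) − C_S = 4.720 − 0.1794 = 4.540 mol/dm³.
Y_R = C_R/C_{A0} = 4.540/6.51 = 0.697.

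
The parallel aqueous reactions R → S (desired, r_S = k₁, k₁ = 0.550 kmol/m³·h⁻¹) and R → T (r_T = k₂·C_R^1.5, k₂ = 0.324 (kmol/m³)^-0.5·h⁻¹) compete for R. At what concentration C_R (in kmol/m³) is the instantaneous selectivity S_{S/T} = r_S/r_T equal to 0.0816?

S_{S/T} = (k₁/k₂)·C_R^-1.5 ⇒ C_R = (S·k₂/k₁)^(1/(-1.5)).
= (0.0816×0.324/0.550)^(-0.6667) = (0.04807)^(-0.6667) = 7.56 kmol/m³.

7.56 kmol/m³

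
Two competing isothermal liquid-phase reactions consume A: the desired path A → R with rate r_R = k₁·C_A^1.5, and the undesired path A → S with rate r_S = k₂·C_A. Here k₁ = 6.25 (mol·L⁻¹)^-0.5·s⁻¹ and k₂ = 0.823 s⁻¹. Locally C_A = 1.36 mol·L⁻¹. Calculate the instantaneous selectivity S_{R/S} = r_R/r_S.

8.86

S_{R/S} = r_R/r_S = (k₁·C_A^1.5)/(k₂·C_A) = (k₁/k₂)·C_A^0.5.
= (6.25×1.360^1.5) / (0.823×1.360) = 9.913/1.119 = 8.86.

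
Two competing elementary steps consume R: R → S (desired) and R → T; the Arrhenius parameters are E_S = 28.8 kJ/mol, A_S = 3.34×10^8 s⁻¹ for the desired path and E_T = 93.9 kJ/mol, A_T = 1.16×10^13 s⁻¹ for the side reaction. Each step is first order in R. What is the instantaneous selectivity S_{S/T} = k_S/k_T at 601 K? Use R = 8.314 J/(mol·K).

13.1

Since both paths have the same order in R, the concentration cancels and S_{S/T} = k_S/k_T = (A_S/A_T)·exp[(E_T−E_S)/(RT)].
(E_T−E_S)/(RT) = (93.9−28.8)×10³/(8.314×601) = 65100/4997 = 13.03.
k_S/k_T = (3.34×10^8/1.16×10^13)·exp(13.03) = 2.879×10^-5 × 4.552×10^5 = 13.1.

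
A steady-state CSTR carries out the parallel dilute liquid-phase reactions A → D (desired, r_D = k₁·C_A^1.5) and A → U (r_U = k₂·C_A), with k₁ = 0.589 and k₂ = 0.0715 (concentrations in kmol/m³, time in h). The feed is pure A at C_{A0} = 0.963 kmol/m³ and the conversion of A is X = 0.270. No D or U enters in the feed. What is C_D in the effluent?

0.227 kmol/m³

Exit C_A = C_{A0}(1−X) = 0.963×0.730 = 0.7030 kmol/m³.
In a CSTR the entire volume is at exit conditions, so r_D = 0.589×0.7030^1.5 = 0.3472 and r_U = 0.0715×0.7030 = 0.05026.
Fraction of consumed A going to D: r_D/(r_D+r_U) = 0.8735.
C_D = 0.8735·C_{A0}·X = 0.8735×0.963×0.270 = 0.227 kmol/m³.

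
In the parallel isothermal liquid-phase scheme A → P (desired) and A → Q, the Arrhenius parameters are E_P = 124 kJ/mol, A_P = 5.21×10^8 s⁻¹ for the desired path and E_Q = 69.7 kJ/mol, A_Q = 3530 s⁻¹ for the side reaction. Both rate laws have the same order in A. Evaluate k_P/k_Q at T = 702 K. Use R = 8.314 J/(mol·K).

Since both paths have the same order in A, the concentration cancels and S_{P/Q} = k_P/k_Q = (A_P/A_Q)·exp[(E_Q−E_P)/(RT)].
(E_Q−E_P)/(RT) = (69.7−124)×10³/(8.314×702) = -54300/5836 = -9.304.
k_P/k_Q = (5.21×10^8/3530)·exp(-9.304) = 1.476×10^5 × 9.109×10^-5 = 13.4.

13.4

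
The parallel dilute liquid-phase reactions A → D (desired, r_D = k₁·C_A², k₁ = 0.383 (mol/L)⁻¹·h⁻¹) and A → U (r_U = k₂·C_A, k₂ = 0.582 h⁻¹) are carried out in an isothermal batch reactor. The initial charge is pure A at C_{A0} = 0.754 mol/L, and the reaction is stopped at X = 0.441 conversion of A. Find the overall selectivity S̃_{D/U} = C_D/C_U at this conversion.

C_A = C_{A0}(1−X) = 0.4215 mol/L.
Along a PFR/batch, dC_U/dC_A = −r_U/(r_D+r_U) = −k₂/(k₂+k₁·C_A).
Integrating from C_{A0} to C_A: C_U = (0.582/0.383)·ln[(0.582+0.383·0.754)/(0.582+0.383·0.421)] = 1.520·ln(0.8708/0.7434) = 0.2403 mol/L.
Then C_D = (C_{A0}−C_A) − C_U = 0.3325 − 0.2403 = 0.09224 mol/L.
S̃_{D/U} = C_D/C_U = 0.09224/0.2403 = 0.384.

0.384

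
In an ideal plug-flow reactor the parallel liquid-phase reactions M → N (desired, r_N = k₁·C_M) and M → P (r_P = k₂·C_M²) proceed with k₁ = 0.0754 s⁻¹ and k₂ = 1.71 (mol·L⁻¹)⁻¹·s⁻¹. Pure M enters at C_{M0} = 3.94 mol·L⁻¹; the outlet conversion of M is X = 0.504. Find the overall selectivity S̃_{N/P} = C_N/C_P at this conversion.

0.0156

C_M = C_{M0}(1−X) = 1.954 mol·L⁻¹.
Along a PFR/batch, dC_N/dC_M = −r_N/(r_N+r_P) = −k₁/(k₁+k₂·C_M).
Integrating from C_{M0} to C_M: C_N = (0.0754/1.71)·ln[(0.0754+1.71·3.94)/(0.0754+1.71·1.95)] = 0.04409·ln(6.813/3.417) = 0.03042 mol·L⁻¹.
C_P = (C_{M0}−C_M)−C_N = 1.955 mol·L⁻¹; S̃_{N/P} = 0.03042/1.955 = 0.0156.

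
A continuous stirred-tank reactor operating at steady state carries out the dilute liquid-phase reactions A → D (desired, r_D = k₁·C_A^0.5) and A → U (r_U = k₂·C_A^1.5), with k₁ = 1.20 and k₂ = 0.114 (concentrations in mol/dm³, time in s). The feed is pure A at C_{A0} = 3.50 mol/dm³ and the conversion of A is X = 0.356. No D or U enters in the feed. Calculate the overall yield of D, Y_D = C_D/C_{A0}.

Exit C_A = C_{A0}(1−X) = 3.50×0.644 = 2.254 mol/dm³.
A CSTR operates uniformly at the exit composition, giving r_D = 1.802 and r_U = 0.3858 (each k·C_A^n at C_A = 2.254).
Fraction of consumed A going to D: r_D/(r_D+r_U) = 0.8236.
C_D = 0.8236·C_{A0}·X = 0.8236×3.50×0.356 = 1.03 mol/dm³; Y_D = C_D/C_{A0} = 0.293.

0.293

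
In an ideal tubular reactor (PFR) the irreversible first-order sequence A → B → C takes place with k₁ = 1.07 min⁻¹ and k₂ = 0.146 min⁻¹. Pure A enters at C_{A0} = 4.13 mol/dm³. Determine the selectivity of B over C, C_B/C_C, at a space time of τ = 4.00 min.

Solving the coupled first-order balances gives C_B(τ) = [k₁/(k₂−k₁)]·C_{A0}·(e^(−k₁τ) − e^(−k₂τ)).
e^(−k₁τ) = e^(−1.07×4.00) = e^(−4.280) = 0.01384; e^(−k₂τ) = e^(−0.5840) = 0.5577.
C_B = 1.07×4.13/(0.146−1.07) × (0.01384−0.5577) = (-4.783)×(-0.5438) = 2.601 mol/dm³.
C_A = C_{A0}e^(−k₁τ) = 0.05717 mol/dm³, so C_C = C_{A0}−C_A−C_B = 1.472 mol/dm³; C_B/C_C = 1.77.

1.77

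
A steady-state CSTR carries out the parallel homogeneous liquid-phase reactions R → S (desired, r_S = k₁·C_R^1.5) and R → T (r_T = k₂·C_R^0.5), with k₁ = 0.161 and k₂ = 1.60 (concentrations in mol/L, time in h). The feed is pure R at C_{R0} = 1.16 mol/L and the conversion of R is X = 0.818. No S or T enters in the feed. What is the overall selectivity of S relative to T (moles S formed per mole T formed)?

Exit C_R = C_{R0}(1−X) = 1.16×0.182 = 0.2111 mol/L.
Rates in a CSTR are evaluated at the outlet concentration: r_S = 0.161×0.2111^1.5 = 0.01562, r_T = 1.60×0.2111^0.5 = 0.7352.
Overall selectivity = C_S/C_T = r_Sτ/(r_Tτ) = r_S/r_T = 0.0212.

0.0212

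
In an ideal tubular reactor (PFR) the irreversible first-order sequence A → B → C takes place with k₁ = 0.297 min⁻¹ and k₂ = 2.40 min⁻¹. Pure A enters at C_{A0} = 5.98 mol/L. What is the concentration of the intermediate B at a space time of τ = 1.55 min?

0.512 mol/L

Solving the coupled first-order balances gives C_B(τ) = [k₁/(k₂−k₁)]·C_{A0}·(e^(−k₁τ) − e^(−k₂τ)).
e^(−k₁τ) = e^(−0.297×1.55) = e^(−0.4603) = 0.6311; e^(−k₂τ) = e^(−3.720) = 0.02423.
C_B = 0.297×5.98/(2.40−0.297) × (0.6311−0.02423) = 0.8445×0.6068 = 0.5125 mol/L.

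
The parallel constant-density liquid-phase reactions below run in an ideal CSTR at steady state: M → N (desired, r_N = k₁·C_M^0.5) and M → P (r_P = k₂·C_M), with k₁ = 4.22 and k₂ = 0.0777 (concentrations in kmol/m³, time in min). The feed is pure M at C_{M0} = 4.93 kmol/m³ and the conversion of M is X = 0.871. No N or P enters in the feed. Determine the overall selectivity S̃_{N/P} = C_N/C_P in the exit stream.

Exit C_M = C_{M0}(1−X) = 4.93×0.129 = 0.6360 kmol/m³.
Rates in a CSTR are evaluated at the outlet concentration: r_N = 4.22×0.6360^0.5 = 3.365, r_P = 0.0777×0.6360 = 0.04941.
Overall selectivity = C_N/C_P = r_Nτ/(r_Pτ) = r_N/r_P = 68.1.

68.1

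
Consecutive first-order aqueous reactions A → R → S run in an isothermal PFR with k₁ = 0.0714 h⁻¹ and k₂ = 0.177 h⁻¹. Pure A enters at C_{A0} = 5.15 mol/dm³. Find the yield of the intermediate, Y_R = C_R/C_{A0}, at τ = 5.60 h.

0.202

Solving the coupled first-order balances gives C_R(τ) = [k₁/(k₂−k₁)]·C_{A0}·(e^(−k₁τ) − e^(−k₂τ)).
e^(−k₁τ) = e^(−0.0714×5.60) = e^(−0.3998) = 0.6704; e^(−k₂τ) = e^(−0.9912) = 0.3711.
C_R = 0.0714×5.15/(0.177−0.0714) × (0.6704−0.3711) = 3.482×0.2993 = 1.042 mol/dm³.
Y_R = C_R/C_{A0} = 1.042/5.15 = 0.202.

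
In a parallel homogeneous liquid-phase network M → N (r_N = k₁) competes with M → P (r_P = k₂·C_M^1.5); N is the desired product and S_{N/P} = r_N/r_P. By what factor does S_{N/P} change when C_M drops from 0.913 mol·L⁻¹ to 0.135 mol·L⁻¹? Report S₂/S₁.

S_{N/P} = (k₁/k₂)·C_M^-1.5, so S₂/S₁ = (C_{M,2}/C_{M,1})^-1.5.
= (0.135/0.913)^(-1.5) = (0.1479)^(-1.5) = 17.6.

17.6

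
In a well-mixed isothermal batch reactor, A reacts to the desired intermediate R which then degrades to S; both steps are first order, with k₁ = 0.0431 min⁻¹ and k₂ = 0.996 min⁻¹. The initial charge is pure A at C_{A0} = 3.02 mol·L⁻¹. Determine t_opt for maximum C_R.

Setting dC_R/dt = 0 gives t_opt = ln(k₂/k₁)/(k₂−k₁).
= ln(0.996/0.0431)/(0.996−0.0431) = ln(23.11)/0.9529 = 3.140/0.9529 = 3.30 min.

3.30 min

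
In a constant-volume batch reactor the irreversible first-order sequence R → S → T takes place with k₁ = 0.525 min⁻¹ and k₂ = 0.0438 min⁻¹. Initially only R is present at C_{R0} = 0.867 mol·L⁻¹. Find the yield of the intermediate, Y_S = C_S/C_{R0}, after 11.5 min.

0.657

For first-order series with pure R initially, C_S(t) = k₁C_{R0}/(k₂−k₁)·(e^(−k₁t) − e^(−k₂t)).
e^(−k₁t) = e^(−0.525×11.5) = e^(−6.038) = 0.002388; e^(−k₂t) = e^(−0.5037) = 0.6043.
C_S = 0.525×0.867/(0.0438−0.525) × (0.002388−0.6043) = (-0.9459)×(-0.6019) = 0.5694 mol·L⁻¹.
Y_S = C_S/C_{R0} = 0.5694/0.867 = 0.657.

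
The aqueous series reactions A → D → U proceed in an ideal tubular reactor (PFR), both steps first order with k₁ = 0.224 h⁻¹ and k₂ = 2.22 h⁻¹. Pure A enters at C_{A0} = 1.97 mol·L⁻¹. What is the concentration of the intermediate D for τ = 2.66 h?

For first-order series with pure A initially, C_D(τ) = k₁C_{A0}/(k₂−k₁)·(e^(−k₁τ) − e^(−k₂τ)).
e^(−k₁τ) = e^(−0.224×2.66) = e^(−0.5958) = 0.5511; e^(−k₂τ) = e^(−5.905) = 0.002725.
C_D = 0.224×1.97/(2.22−0.224) × (0.5511−0.002725) = 0.2211×0.5484 = 0.1212 mol·L⁻¹.

0.121 mol·L⁻¹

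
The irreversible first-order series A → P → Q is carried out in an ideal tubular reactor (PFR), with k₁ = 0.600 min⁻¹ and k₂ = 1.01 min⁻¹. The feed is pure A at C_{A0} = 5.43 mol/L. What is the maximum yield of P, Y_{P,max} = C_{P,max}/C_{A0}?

For a first-order series the maximum intermediate yield is C_{P,max}/C_{A0} = (k₁/k₂)^[k₂/(k₂−k₁)].
= (0.600/1.01)^(1.01/(1.01−0.600)) = (0.5941)^(2.463) = 0.2772.

0.277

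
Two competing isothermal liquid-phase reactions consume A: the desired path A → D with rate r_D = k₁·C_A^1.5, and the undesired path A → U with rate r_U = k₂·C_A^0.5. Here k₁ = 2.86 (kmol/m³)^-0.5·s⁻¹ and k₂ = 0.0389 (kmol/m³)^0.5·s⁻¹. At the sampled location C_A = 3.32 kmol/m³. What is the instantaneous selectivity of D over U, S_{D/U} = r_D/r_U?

244

S_{D/U} = r_D/r_U = (k₁·C_A^1.5)/(k₂·C_A^0.5) = (k₁/k₂)·C_A.
= (2.86×3.320^1.5) / (0.0389×3.320^0.5) = 17.30/0.07088 = 244.
Since the desired path is higher order in A, keeping C_A high (PFR or concentrated feed) favours D.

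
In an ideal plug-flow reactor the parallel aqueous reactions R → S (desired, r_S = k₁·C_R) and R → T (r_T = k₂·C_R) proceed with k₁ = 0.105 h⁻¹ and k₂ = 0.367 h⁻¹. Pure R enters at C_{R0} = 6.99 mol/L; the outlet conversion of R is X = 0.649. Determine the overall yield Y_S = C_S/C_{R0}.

0.144

C_R = C_{R0}(1−X) = 2.453 mol/L.
Both paths are first order in R, so the instantaneous fraction to S is constant: dC_S/d(−C_R) = k₁/(k₁+k₂) = 0.2225.
C_S = 0.2225·(C_{R0}−C_R) = 0.2225×4.537 = 1.01 mol/L.
Y_S = C_S/C_{R0} = 1.009/6.99 = 0.144.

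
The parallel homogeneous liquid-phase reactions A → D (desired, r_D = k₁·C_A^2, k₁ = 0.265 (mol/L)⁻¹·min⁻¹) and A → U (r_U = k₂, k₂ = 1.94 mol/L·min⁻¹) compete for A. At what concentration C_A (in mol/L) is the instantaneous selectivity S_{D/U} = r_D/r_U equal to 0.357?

S_{D/U} = (k₁/k₂)·C_A^2 ⇒ C_A = (S·k₂/k₁)^(0.5).
= (0.357×1.94/0.265)^(0.5) = (2.614)^(0.5) = 1.62 mol/L.

1.62 mol/L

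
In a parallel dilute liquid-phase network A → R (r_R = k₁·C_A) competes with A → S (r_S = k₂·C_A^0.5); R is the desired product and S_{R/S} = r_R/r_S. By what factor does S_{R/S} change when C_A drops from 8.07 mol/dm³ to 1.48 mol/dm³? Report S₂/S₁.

0.428

S_{R/S} = (k₁/k₂)·C_A^0.5, so S₂/S₁ = (C_{A,2}/C_{A,1})^0.5.
= (1.48/8.07)^0.5 = (0.1834)^0.5 = 0.428.
Selectivity toward R falls as C_A falls — high-concentration operation is favoured.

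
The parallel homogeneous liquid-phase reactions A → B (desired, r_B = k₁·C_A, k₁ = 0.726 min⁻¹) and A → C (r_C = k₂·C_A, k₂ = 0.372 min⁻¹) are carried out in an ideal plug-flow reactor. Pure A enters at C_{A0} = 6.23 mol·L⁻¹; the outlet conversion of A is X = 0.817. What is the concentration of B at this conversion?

C_A = C_{A0}(1−X) = 1.140 mol·L⁻¹.
Both paths are first order in A, so the instantaneous fraction to B is constant: dC_B/d(−C_A) = k₁/(k₁+k₂) = 0.6612.
C_B = 0.6612·(C_{A0}−C_A) = 0.6612×5.090 = 3.37 mol·L⁻¹.

3.37 mol·L⁻¹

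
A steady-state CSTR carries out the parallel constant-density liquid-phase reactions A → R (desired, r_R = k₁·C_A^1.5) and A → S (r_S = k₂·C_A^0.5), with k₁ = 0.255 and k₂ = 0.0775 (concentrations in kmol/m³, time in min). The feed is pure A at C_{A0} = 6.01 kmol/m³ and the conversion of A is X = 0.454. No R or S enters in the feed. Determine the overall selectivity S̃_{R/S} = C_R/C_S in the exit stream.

10.8

Exit C_A = C_{A0}(1−X) = 6.01×0.546 = 3.281 kmol/m³.
Rates in a CSTR are evaluated at the outlet concentration: r_R = 0.255×3.281^1.5 = 1.516, r_S = 0.0775×3.281^0.5 = 0.1404.
Overall selectivity = C_R/C_S = r_Rτ/(r_Sτ) = r_R/r_S = 10.8.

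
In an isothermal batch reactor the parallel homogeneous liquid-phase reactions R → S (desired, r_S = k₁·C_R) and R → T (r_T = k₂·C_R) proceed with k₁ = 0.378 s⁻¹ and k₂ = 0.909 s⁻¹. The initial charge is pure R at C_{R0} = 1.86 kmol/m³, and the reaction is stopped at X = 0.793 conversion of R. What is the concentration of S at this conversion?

C_R = C_{R0}(1−X) = 0.3850 kmol/m³.
Both paths are first order in R, so the instantaneous fraction to S is constant: dC_S/d(−C_R) = k₁/(k₁+k₂) = 0.2937.
C_S = 0.2937·(C_{R0}−C_R) = 0.2937×1.475 = 0.433 kmol/m³.

0.433 kmol/m³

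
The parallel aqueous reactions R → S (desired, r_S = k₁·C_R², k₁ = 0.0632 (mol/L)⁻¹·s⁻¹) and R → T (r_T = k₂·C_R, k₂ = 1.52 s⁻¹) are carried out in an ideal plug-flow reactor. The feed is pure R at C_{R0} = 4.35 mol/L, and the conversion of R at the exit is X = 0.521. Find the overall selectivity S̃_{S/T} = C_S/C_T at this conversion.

C_R = C_{R0}(1−X) = 2.084 mol/L.
Along a PFR/batch, dC_T/dC_R = −r_T/(r_S+r_T) = −k₂/(k₂+k₁·C_R).
Integrating from C_{R0} to C_R: C_T = (1.52/0.0632)·ln[(1.52+0.0632·4.35)/(1.52+0.0632·2.08)] = 24.05·ln(1.795/1.652) = 2.000 mol/L.
Then C_S = (C_{R0}−C_R) − C_T = 2.266 − 2.000 = 0.2662 mol/L.
S̃_{S/T} = C_S/C_T = 0.2662/2.000 = 0.133.

0.133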